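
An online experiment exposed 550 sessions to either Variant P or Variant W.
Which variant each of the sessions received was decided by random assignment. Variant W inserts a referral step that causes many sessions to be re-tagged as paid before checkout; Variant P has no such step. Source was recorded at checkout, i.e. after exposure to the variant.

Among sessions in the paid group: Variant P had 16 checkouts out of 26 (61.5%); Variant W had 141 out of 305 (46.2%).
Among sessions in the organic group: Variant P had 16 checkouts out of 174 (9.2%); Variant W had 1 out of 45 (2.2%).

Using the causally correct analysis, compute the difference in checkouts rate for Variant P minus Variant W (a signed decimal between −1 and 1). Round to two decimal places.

Variant P is higher inside every traffic source stratum but Variant W is higher in aggregate. Whether to stratify depends on how traffic source relates to the variant.
Traffic source is downstream of the variant. One should not condition on a consequence of treatment, so the overall rates are the right comparison.
The causal difference is the pooled difference: 0.160 − 0.406 = -0.246.

-0.25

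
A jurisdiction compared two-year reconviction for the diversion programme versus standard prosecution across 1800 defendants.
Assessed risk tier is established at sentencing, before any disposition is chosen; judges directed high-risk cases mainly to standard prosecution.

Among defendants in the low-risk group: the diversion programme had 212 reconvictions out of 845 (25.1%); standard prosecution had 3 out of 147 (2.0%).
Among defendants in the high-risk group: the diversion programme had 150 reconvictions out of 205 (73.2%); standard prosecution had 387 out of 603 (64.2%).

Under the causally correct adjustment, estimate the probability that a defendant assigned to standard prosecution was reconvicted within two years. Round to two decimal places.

0.30

Here assessed risk tier is a common cause — it drives both which disposition a case falls under and the outcome. The crude comparison mixes populations; the stratum-specific rates are the causally relevant ones.
Standardising standard prosecution to the population assessed risk tier mix: 0.551·3/147 + 0.449·387/603 = 0.299.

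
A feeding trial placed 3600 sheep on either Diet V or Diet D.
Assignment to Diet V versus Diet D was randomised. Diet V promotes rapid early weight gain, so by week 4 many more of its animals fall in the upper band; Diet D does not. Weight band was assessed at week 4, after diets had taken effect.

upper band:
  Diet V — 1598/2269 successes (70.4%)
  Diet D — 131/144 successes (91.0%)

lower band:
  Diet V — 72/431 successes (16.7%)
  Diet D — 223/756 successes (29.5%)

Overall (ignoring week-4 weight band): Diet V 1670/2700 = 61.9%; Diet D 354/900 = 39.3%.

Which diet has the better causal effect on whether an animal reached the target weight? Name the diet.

The stratified and pooled comparisons disagree (Diet D wins within each week-4 weight band; Diet V wins overall), so the answer turns on the causal role of week-4 weight band.
Because the diet influences week-4 weight band, week-4 weight band is a post-treatment mediator, not a confounder. Stratifying on it would bias the estimate; the causal effect is the crude pooled difference.
Pooled: Diet V 61.9% vs Diet D 39.3%; Diet V is higher overall.

Diet V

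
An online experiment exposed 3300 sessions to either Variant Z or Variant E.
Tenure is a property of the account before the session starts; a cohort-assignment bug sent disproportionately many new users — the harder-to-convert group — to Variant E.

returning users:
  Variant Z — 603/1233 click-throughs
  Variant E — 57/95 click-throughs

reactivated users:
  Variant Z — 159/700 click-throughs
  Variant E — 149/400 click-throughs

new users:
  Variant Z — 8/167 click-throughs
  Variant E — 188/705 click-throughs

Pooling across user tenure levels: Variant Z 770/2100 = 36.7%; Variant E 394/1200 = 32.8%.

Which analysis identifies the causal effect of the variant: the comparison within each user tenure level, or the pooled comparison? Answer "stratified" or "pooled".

Variant E is higher inside every user tenure stratum but Variant Z is higher in aggregate. Whether to stratify depends on how user tenure relates to the variant.
Since user tenure is a pre-existing factor (not a product of the variant) and it affects the outcome on its own, it is a confounder. The stratified rates, not the pooled rate, identify the causal effect.
Within each level — returning users: 48.9% vs 60.0%; reactivated users: 22.7% vs 37.2%; new users: 4.8% vs 26.7% — Variant E is higher every time.

stratified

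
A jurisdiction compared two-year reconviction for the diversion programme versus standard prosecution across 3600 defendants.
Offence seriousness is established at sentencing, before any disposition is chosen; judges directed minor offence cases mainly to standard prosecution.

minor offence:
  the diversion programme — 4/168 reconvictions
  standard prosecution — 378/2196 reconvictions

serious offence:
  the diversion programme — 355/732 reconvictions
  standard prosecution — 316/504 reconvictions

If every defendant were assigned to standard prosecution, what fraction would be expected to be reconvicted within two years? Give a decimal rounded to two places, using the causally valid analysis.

0.33

Here offence seriousness is a common cause — it drives both which disposition a case falls under and the outcome. The crude comparison mixes populations; the stratum-specific rates are the causally relevant ones.
Standardising standard prosecution to the population offence seriousness mix: 0.657·378/2196 + 0.343·316/504 = 0.328.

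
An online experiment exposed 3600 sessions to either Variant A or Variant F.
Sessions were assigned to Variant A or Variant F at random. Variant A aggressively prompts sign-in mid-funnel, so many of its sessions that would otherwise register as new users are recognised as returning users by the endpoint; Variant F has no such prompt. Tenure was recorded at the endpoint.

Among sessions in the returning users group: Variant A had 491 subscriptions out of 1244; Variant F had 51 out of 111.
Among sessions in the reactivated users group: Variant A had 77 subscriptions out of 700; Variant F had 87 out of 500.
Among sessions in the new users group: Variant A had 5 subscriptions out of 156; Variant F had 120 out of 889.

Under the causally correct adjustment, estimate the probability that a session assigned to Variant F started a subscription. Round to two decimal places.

0.17

The distribution of user tenure is itself part of what the variant does — it is an intermediate outcome. Holding it fixed would remove that part of the effect; the total effect is the pooled difference.
So P(outcome | do(Variant F)) is just the pooled rate for Variant F: 258/1500 = 0.172.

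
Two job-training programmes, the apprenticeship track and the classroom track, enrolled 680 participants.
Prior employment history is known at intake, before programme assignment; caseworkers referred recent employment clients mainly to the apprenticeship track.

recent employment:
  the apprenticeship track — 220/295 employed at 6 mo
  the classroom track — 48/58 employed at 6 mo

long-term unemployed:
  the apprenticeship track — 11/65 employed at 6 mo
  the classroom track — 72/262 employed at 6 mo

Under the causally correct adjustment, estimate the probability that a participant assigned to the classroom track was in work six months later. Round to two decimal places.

0.56

Prior employment history satisfies the back-door criterion: it is not a descendant of the programme, and it blocks the spurious path from programme to outcome. Adjusting for it (i.e., using the within-prior employment history rates) gives the causal effect.
Standardising the classroom track to the population prior employment history mix: 0.519·48/58 + 0.481·72/262 = 0.562.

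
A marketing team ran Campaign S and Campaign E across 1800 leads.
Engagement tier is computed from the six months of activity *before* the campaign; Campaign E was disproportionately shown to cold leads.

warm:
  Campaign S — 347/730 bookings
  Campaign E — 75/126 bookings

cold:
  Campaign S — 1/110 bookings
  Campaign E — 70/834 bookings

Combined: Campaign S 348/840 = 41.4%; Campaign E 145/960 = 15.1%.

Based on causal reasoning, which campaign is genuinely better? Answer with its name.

Within every engagement tier level Campaign E has the higher rate, yet pooled Campaign S does — Simpson's reversal.
Engagement tier is set before the campaign has any effect — it is not caused by the campaign — and it independently drives the outcome. That makes it a confounder, so the causal comparison is within engagement tier levels.
Within each level — warm: 47.5% vs 59.5%; cold: 0.9% vs 8.4% — Campaign E is higher every time.

Campaign E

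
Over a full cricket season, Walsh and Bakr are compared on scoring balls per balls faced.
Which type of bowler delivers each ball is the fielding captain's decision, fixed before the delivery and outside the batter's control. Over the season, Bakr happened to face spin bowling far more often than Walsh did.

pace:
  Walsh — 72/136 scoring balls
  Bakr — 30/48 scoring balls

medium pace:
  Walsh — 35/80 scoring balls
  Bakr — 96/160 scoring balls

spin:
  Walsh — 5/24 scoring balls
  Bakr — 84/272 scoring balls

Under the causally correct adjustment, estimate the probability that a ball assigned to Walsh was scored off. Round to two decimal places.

0.37

Since bowling type is a pre-existing factor (not a product of the player) and it affects the outcome on its own, it is a confounder. The stratified rates, not the pooled rate, identify the causal effect.
Standardising Walsh to the population bowling type mix: 0.256·72/136 + 0.333·35/80 + 0.411·5/24 = 0.367.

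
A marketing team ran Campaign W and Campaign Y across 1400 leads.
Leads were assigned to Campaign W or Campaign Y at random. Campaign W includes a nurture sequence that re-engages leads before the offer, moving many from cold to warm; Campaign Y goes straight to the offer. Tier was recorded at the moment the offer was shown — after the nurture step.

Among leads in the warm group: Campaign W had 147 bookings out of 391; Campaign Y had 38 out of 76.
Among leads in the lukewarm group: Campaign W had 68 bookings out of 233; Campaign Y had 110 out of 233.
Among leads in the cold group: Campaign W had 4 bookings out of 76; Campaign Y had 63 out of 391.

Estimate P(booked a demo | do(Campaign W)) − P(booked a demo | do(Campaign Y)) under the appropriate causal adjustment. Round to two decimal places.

+0.01

The distribution of engagement tier is itself part of what the campaign does — it is an intermediate outcome. Holding it fixed would remove that part of the effect; the total effect is the pooled difference.
The causal difference is the pooled difference: 0.313 − 0.301 = +0.011.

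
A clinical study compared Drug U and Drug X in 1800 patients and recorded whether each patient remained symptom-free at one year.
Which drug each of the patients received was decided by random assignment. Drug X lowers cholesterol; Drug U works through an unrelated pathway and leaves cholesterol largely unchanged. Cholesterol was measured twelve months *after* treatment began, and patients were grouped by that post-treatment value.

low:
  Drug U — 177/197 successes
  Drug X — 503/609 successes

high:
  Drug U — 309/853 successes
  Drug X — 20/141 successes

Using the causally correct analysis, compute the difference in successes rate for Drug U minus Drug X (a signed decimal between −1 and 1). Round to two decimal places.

Drug U is higher inside every cholesterol stratum but Drug X is higher in aggregate. Whether to stratify depends on how cholesterol relates to the drug.
Cholesterol lies on the pathway drug → cholesterol → outcome, so adjusting for it blocks the indirect effect. For the total causal effect of drug, use the unadjusted pooled rates.
The causal difference is the pooled difference: 0.463 − 0.697 = -0.234.

-0.23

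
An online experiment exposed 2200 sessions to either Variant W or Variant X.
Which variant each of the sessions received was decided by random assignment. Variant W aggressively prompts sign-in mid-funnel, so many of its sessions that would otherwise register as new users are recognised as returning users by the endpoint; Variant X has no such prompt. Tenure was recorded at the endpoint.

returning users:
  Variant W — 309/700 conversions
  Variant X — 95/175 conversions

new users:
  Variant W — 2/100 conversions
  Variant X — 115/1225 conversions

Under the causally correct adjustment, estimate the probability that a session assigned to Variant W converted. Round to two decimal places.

The user tenure-specific comparison favours Variant X throughout, but the pooled figures favour Variant W. The question is whether to condition on user tenure.
Because the variant influences user tenure, user tenure is a post-treatment mediator, not a confounder. Stratifying on it would bias the estimate; the causal effect is the crude pooled difference.
So P(outcome | do(Variant W)) is just the pooled rate for Variant W: 311/800 = 0.389.

0.39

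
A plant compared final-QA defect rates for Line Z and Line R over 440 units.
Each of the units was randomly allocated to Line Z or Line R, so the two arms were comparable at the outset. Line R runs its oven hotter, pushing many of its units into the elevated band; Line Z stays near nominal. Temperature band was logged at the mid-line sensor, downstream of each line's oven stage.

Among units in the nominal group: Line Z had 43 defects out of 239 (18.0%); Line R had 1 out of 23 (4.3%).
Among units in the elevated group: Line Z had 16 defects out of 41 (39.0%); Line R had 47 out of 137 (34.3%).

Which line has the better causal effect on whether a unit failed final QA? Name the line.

The distribution of in-process temperature band is itself part of what the line does — it is an intermediate outcome. Holding it fixed would remove that part of the effect; the total effect is the pooled difference.
Pooled: Line Z 21.1% vs Line R 30.0%; Line Z is lower overall.

Line Z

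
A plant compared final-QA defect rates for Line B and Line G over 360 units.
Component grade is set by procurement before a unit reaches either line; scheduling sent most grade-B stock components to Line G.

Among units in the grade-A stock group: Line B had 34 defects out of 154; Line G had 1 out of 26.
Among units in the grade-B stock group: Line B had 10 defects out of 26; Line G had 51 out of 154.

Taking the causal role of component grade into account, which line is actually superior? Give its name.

Nothing the line does changes component grade; the imbalance is an allocation artefact. With component grade also predicting the outcome, the pooled figure is confounded, and the within-stratum comparison is the causal one.
Within each level — grade-A stock: 22.1% vs 3.8%; grade-B stock: 38.5% vs 33.1% — Line G is lower every time.

Line G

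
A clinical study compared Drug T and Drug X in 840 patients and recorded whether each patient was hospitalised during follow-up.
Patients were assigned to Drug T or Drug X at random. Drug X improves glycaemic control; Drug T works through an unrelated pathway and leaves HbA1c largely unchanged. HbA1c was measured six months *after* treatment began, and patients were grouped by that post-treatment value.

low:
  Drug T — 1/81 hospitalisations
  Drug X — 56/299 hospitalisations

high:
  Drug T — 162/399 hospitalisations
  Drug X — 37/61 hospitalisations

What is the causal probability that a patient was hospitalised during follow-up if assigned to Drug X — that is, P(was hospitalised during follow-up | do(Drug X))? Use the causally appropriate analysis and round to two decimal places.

0.26

Within every HbA1c level Drug T has the lower rate, yet pooled Drug X does — Simpson's reversal.
HbA1c here is a post-treatment variable shaped by the drug; conditioning on it would introduce bias rather than remove it. The overall comparison is the causal one.
So P(outcome | do(Drug X)) is just the pooled rate for Drug X: 93/360 = 0.258.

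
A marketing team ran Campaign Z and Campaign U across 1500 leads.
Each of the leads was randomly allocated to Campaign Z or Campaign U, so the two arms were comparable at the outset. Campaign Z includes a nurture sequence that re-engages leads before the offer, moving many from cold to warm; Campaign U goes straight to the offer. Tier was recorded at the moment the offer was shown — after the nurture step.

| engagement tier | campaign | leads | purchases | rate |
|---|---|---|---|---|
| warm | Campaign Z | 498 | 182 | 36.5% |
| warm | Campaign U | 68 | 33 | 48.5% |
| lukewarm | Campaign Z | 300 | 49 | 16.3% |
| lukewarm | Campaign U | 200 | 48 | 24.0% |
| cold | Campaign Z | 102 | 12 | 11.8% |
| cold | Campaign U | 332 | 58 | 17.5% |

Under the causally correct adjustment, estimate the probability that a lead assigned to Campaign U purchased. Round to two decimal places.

Engagement tier is recorded after the campaign and is itself shifted by it — it sits on the causal path from campaign to outcome. Conditioning on a mediator would strip out part of the effect we want; the pooled comparison gives the total causal effect.
So P(outcome | do(Campaign U)) is just the pooled rate for Campaign U: 139/600 = 0.232.

0.23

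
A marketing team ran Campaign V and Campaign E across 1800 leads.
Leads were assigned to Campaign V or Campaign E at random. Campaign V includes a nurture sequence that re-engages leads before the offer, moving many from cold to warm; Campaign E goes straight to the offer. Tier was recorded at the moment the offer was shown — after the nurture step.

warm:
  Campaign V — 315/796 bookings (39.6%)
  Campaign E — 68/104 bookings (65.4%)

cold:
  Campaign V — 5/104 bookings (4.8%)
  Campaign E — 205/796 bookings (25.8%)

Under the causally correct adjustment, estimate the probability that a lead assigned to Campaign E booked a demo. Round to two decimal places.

The stratified and pooled comparisons disagree (Campaign E wins within each engagement tier; Campaign V wins overall), so the answer turns on the causal role of engagement tier.
Engagement tier lies on the pathway campaign → engagement tier → outcome, so adjusting for it blocks the indirect effect. For the total causal effect of campaign, use the unadjusted pooled rates.
So P(outcome | do(Campaign E)) is just the pooled rate for Campaign E: 273/900 = 0.303.

0.30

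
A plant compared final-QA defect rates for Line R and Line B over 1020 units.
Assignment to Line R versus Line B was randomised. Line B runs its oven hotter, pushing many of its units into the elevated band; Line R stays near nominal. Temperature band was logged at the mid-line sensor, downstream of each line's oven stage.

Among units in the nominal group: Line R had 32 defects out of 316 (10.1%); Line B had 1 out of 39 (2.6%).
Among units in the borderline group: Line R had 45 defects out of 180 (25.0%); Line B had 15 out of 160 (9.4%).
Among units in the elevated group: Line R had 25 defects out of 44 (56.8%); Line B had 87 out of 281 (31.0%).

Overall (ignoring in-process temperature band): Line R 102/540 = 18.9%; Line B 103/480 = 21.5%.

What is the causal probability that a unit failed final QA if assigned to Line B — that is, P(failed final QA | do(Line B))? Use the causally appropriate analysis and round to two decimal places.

0.21

In-process temperature band here is a post-treatment variable shaped by the line; conditioning on it would introduce bias rather than remove it. The overall comparison is the causal one.
So P(outcome | do(Line B)) is just the pooled rate for Line B: 103/480 = 0.215.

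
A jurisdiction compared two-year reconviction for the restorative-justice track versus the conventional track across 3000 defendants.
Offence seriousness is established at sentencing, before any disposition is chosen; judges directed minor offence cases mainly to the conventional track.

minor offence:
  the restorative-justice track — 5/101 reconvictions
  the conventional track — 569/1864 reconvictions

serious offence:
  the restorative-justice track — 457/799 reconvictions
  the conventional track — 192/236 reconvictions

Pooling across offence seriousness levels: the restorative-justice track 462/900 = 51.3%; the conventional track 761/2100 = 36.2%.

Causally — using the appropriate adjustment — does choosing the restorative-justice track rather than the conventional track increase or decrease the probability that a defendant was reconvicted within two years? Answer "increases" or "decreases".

The offence seriousness-specific comparison favours the restorative-justice track throughout, but the pooled figures favour the conventional track. The question is whether to condition on offence seriousness.
The imbalance in offence seriousness arose from how defendants were allocated, not from anything the disposition did; and offence seriousness independently affects the outcome. The pooled gap is confounded — condition on offence seriousness.
Within each level — minor offence: 5.0% vs 30.5%; serious offence: 57.2% vs 81.4% — the restorative-justice track is lower every time.

decreases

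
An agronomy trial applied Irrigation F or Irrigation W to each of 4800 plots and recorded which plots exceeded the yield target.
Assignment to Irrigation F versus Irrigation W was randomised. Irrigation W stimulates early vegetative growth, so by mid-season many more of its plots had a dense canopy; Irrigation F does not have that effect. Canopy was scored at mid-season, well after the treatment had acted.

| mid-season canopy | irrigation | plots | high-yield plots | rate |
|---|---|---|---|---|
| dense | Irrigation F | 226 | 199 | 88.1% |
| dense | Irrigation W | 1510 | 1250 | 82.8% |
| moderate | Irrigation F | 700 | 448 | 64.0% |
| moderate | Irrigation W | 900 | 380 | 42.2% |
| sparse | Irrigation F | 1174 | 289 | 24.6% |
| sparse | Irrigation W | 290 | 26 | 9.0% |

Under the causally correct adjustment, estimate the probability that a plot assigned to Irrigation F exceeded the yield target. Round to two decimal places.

Irrigation F is higher inside every mid-season canopy stratum but Irrigation W is higher in aggregate. Whether to stratify depends on how mid-season canopy relates to the irrigation.
Mid-season canopy lies on the pathway irrigation → mid-season canopy → outcome, so adjusting for it blocks the indirect effect. For the total causal effect of irrigation, use the unadjusted pooled rates.
So P(outcome | do(Irrigation F)) is just the pooled rate for Irrigation F: 936/2100 = 0.446.

0.45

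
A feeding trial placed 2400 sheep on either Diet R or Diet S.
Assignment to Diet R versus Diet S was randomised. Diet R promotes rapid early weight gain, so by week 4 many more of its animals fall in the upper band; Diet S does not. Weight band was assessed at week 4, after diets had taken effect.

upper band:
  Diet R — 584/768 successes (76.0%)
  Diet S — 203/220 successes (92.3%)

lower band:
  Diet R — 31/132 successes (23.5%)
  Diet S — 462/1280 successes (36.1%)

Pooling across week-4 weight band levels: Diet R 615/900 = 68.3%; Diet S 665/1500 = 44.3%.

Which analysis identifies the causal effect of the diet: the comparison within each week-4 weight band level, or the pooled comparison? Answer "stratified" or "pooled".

Diet S is higher inside every week-4 weight band stratum but Diet R is higher in aggregate. Whether to stratify depends on how week-4 weight band relates to the diet.
Stratifying would compare diets among sheep the diets themselves sorted into week-4 weight band groups — a form of selection on an intermediate. The unconditioned pooled rates give the total causal effect.
Pooled: Diet R 68.3% vs Diet S 44.3%; Diet R is higher overall.

pooled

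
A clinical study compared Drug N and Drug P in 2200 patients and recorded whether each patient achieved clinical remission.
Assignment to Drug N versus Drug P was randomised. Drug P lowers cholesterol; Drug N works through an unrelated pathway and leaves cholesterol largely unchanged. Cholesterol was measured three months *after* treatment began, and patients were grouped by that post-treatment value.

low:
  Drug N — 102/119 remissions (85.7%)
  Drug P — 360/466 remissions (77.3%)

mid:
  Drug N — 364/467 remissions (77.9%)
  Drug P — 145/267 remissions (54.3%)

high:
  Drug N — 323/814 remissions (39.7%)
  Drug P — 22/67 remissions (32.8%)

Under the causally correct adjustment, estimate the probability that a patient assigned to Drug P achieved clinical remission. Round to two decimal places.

0.66

Within every cholesterol level Drug N has the higher rate, yet pooled Drug P does — Simpson's reversal.
Cholesterol is recorded after the drug and is itself shifted by it — it sits on the causal path from drug to outcome. Conditioning on a mediator would strip out part of the effect we want; the pooled comparison gives the total causal effect.
So P(outcome | do(Drug P)) is just the pooled rate for Drug P: 527/800 = 0.659.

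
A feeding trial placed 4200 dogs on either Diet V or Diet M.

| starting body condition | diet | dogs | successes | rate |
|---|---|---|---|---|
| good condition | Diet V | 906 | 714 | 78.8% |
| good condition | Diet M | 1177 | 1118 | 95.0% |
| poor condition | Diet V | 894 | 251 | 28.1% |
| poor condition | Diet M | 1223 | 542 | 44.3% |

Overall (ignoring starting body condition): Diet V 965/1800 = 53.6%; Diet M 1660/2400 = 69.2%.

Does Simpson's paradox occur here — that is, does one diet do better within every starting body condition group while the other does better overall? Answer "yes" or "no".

no

Within each starting body condition level (good condition 78.8% vs 95.0%; poor condition 28.1% vs 44.3%), Diet M has the higher rate every time. Pooled: 53.6% vs 69.2% — Diet M has the higher rate overall. They agree.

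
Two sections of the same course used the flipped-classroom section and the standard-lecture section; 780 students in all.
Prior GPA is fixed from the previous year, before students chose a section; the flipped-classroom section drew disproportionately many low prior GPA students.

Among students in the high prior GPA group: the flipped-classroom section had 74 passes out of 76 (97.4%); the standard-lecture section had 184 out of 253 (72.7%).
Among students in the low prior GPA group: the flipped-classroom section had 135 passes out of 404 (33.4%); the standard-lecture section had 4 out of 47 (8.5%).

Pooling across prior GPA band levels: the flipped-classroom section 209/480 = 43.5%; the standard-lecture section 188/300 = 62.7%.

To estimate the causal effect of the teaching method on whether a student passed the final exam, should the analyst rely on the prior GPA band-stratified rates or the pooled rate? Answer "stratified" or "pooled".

The prior GPA band-specific comparison favours the flipped-classroom section throughout, but the pooled figures favour the standard-lecture section. The question is whether to condition on prior GPA band.
Since prior GPA band is a pre-existing factor (not a product of the teaching method) and it affects the outcome on its own, it is a confounder. The stratified rates, not the pooled rate, identify the causal effect.
Within each level — high prior GPA: 97.4% vs 72.7%; low prior GPA: 33.4% vs 8.5% — the flipped-classroom section is higher every time.

stratified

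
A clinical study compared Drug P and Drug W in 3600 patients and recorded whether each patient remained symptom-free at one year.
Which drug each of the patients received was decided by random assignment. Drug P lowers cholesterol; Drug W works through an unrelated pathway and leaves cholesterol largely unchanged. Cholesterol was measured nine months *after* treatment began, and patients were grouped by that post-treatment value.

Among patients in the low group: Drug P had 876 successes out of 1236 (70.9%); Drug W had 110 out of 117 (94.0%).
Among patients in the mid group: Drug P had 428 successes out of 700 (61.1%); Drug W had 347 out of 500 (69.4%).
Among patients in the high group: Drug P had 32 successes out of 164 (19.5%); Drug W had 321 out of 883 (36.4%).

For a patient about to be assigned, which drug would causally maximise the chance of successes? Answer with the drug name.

Cholesterol is recorded after the drug and is itself shifted by it — it sits on the causal path from drug to outcome. Conditioning on a mediator would strip out part of the effect we want; the pooled comparison gives the total causal effect.
Pooled: Drug P 63.6% vs Drug W 51.9%; Drug P is higher overall.

Drug P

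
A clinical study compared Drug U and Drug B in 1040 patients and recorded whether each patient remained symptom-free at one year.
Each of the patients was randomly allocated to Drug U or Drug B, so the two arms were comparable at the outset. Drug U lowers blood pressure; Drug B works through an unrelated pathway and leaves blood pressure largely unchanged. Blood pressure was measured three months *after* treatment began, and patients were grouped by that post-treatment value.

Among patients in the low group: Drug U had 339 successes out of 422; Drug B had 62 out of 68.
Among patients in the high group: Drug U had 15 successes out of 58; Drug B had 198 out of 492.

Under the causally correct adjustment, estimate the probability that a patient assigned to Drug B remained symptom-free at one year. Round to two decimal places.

Blood pressure is recorded after the drug and is itself shifted by it — it sits on the causal path from drug to outcome. Conditioning on a mediator would strip out part of the effect we want; the pooled comparison gives the total causal effect.
So P(outcome | do(Drug B)) is just the pooled rate for Drug B: 260/560 = 0.464.

0.46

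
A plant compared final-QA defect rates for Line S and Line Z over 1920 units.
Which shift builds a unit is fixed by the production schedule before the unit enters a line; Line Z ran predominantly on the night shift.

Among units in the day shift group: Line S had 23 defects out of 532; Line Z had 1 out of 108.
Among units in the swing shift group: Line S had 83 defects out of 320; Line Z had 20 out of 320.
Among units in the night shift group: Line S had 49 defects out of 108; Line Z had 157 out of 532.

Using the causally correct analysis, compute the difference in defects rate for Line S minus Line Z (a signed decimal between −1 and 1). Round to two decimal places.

+0.13

Line Z is lower inside every shift stratum but Line S is lower in aggregate. Whether to stratify depends on how shift relates to the line.
Since shift is a pre-existing factor (not a product of the line) and it affects the outcome on its own, it is a confounder. The stratified rates, not the pooled rate, identify the causal effect.
Adjusting over the population distribution of shift: 0.333·(0.043−0.009) + 0.333·(0.259−0.062) + 0.333·(0.454−0.295) = +0.130.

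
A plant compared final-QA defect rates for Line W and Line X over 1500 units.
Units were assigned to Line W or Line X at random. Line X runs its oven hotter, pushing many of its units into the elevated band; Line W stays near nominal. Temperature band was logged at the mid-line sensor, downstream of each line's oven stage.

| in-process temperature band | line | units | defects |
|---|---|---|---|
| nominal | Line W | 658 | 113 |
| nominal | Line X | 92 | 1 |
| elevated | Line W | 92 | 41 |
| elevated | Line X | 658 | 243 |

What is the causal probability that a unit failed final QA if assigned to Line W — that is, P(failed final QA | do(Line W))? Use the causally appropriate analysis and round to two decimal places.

0.21

The in-process temperature band-specific comparison favours Line X throughout, but the pooled figures favour Line W. The question is whether to condition on in-process temperature band.
Stratifying would compare lines among units the lines themselves sorted into in-process temperature band groups — a form of selection on an intermediate. The unconditioned pooled rates give the total causal effect.
So P(outcome | do(Line W)) is just the pooled rate for Line W: 154/750 = 0.205.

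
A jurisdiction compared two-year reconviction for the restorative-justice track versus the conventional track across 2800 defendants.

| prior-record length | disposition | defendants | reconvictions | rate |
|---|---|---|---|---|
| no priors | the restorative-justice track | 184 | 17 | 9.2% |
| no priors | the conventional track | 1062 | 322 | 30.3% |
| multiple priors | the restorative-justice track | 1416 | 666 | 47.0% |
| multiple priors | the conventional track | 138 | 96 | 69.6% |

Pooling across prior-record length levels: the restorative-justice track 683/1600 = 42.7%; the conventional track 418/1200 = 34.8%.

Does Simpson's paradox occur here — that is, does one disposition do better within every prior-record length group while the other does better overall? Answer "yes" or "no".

yes

Within each prior-record length level (no priors 9.2% vs 30.3%; multiple priors 47.0% vs 69.6%), the restorative-justice track has the lower rate every time. Pooled: 42.7% vs 34.8% — the conventional track has the lower rate overall. The two comparisons disagree.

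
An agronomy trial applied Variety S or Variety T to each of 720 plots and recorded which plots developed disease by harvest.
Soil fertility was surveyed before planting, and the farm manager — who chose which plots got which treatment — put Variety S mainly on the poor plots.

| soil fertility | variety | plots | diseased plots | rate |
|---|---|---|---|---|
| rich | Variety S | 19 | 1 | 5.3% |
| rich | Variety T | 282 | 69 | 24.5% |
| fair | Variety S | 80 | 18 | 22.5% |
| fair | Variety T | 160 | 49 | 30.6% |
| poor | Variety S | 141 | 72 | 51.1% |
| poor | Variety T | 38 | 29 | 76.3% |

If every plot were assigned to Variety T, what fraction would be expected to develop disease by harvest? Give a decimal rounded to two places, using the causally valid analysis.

0.39

Soil fertility satisfies the back-door criterion: it is not a descendant of the variety, and it blocks the spurious path from variety to outcome. Adjusting for it (i.e., using the within-soil fertility rates) gives the causal effect.
Standardising Variety T to the population soil fertility mix: 0.418·69/282 + 0.333·49/160 + 0.249·29/38 = 0.394.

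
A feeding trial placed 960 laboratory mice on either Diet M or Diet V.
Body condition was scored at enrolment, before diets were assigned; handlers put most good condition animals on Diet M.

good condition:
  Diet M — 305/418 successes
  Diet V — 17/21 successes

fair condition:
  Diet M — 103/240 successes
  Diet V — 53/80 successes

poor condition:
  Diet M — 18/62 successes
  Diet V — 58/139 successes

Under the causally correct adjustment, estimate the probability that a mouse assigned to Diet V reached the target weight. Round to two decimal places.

Within every starting body condition level Diet V has the higher rate, yet pooled Diet M does — Simpson's reversal.
Nothing the diet does changes starting body condition; the imbalance is an allocation artefact. With starting body condition also predicting the outcome, the pooled figure is confounded, and the within-stratum comparison is the causal one.
Standardising Diet V to the population starting body condition mix: 0.457·17/21 + 0.333·53/80 + 0.209·58/139 = 0.678.

0.68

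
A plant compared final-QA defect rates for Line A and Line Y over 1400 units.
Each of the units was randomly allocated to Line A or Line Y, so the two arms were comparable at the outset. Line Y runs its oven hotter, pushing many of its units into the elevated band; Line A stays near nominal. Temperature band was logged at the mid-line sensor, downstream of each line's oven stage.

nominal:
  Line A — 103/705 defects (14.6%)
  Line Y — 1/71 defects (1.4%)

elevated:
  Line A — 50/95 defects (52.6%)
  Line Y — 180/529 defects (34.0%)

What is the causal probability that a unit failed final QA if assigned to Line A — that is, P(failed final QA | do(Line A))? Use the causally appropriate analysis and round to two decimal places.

In-process temperature band lies on the pathway line → in-process temperature band → outcome, so adjusting for it blocks the indirect effect. For the total causal effect of line, use the unadjusted pooled rates.
So P(outcome | do(Line A)) is just the pooled rate for Line A: 153/800 = 0.191.

0.19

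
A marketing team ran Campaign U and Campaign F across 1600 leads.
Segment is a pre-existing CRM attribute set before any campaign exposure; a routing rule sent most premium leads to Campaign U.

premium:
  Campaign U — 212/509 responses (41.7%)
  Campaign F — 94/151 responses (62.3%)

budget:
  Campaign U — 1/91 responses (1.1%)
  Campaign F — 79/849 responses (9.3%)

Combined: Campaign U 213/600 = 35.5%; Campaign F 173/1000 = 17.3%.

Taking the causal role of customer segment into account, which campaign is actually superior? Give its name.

Within every customer segment level Campaign F has the higher rate, yet pooled Campaign U does — Simpson's reversal.
Since customer segment is a pre-existing factor (not a product of the campaign) and it affects the outcome on its own, it is a confounder. The stratified rates, not the pooled rate, identify the causal effect.
Within each level — premium: 41.7% vs 62.3%; budget: 1.1% vs 9.3% — Campaign F is higher every time.

Campaign F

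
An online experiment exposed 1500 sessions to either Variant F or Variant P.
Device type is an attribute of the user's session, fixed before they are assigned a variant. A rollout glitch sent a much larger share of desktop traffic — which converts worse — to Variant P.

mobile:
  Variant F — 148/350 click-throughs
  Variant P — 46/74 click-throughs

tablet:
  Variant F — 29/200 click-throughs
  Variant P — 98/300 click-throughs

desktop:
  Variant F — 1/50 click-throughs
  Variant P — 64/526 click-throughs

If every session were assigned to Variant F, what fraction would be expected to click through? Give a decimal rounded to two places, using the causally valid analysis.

Within every device type level Variant P has the higher rate, yet pooled Variant F does — Simpson's reversal.
Device type is set before the variant has any effect — it is not caused by the variant — and it independently drives the outcome. That makes it a confounder, so the causal comparison is within device type levels.
Standardising Variant F to the population device type mix: 0.283·148/350 + 0.333·29/200 + 0.384·1/50 = 0.176.

0.18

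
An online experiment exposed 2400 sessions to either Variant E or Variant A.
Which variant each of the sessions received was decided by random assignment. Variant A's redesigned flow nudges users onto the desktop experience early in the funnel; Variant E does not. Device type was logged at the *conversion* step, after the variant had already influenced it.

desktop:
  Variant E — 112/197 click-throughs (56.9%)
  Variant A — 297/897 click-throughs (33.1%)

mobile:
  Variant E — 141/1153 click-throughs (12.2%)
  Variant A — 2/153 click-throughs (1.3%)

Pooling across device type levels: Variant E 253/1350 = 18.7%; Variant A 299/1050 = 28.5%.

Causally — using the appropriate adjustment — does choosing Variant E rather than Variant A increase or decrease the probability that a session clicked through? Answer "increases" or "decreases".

The device type-specific comparison favours Variant E throughout, but the pooled figures favour Variant A. The question is whether to condition on device type.
Device type lies on the pathway variant → device type → outcome, so adjusting for it blocks the indirect effect. For the total causal effect of variant, use the unadjusted pooled rates.
Pooled: Variant E 18.7% vs Variant A 28.5%; Variant A is higher overall.

decreases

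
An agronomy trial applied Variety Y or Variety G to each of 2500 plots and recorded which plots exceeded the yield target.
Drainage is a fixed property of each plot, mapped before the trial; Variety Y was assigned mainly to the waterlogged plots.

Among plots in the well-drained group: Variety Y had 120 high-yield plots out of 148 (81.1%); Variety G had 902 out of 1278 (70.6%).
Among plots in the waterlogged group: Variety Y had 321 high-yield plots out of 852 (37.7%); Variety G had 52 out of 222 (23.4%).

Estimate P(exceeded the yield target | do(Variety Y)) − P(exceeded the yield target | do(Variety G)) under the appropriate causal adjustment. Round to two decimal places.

The field drainage-specific comparison favours Variety Y throughout, but the pooled figures favour Variety G. The question is whether to condition on field drainage.
Here field drainage is a common cause — it drives both which variety a case falls under and the outcome. The crude comparison mixes populations; the stratum-specific rates are the causally relevant ones.
Adjusting over the population distribution of field drainage: 0.570·(0.811−0.706) + 0.430·(0.377−0.234) = +0.121.

+0.12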